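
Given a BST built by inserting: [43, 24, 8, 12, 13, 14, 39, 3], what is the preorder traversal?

Tree insertion order: [43, 24, 8, 12, 13, 14, 39, 3]
Tree (level-order array): [43, 24, None, 8, 39, 3, 12, None, None, None, None, None, 13, None, 14]
Preorder traversal: [43, 24, 8, 3, 12, 13, 14, 39]


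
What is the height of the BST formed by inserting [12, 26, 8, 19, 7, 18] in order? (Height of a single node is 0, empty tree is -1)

Insertion order: [12, 26, 8, 19, 7, 18]
Tree (level-order array): [12, 8, 26, 7, None, 19, None, None, None, 18]
Compute height bottom-up (empty subtree = -1):
  height(7) = 1 + max(-1, -1) = 0
  height(8) = 1 + max(0, -1) = 1
  height(18) = 1 + max(-1, -1) = 0
  height(19) = 1 + max(0, -1) = 1
  height(26) = 1 + max(1, -1) = 2
  height(12) = 1 + max(1, 2) = 3
Height = 3


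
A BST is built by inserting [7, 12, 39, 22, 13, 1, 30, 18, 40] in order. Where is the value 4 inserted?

Starting tree (level order): [7, 1, 12, None, None, None, 39, 22, 40, 13, 30, None, None, None, 18]
Insertion path: 7 -> 1
Result: insert 4 as right child of 1
Final tree (level order): [7, 1, 12, None, 4, None, 39, None, None, 22, 40, 13, 30, None, None, None, 18]


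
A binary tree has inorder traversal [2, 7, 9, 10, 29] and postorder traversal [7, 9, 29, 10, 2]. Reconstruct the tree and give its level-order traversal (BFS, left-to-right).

Inorder:   [2, 7, 9, 10, 29]
Postorder: [7, 9, 29, 10, 2]
Algorithm: postorder visits root last, so walk postorder right-to-left;
each value is the root of the current inorder slice — split it at that
value, recurse on the right subtree first, then the left.
Recursive splits:
  root=2; inorder splits into left=[], right=[7, 9, 10, 29]
  root=10; inorder splits into left=[7, 9], right=[29]
  root=29; inorder splits into left=[], right=[]
  root=9; inorder splits into left=[7], right=[]
  root=7; inorder splits into left=[], right=[]
Reconstructed level-order: [2, 10, 9, 29, 7]


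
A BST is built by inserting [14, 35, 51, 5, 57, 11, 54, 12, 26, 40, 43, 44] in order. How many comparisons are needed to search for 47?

Search path for 47: 14 -> 35 -> 51 -> 40 -> 43 -> 44
Found: False
Comparisons: 6


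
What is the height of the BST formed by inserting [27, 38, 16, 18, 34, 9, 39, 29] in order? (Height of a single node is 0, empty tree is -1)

Insertion order: [27, 38, 16, 18, 34, 9, 39, 29]
Tree (level-order array): [27, 16, 38, 9, 18, 34, 39, None, None, None, None, 29]
Compute height bottom-up (empty subtree = -1):
  height(9) = 1 + max(-1, -1) = 0
  height(18) = 1 + max(-1, -1) = 0
  height(16) = 1 + max(0, 0) = 1
  height(29) = 1 + max(-1, -1) = 0
  height(34) = 1 + max(0, -1) = 1
  height(39) = 1 + max(-1, -1) = 0
  height(38) = 1 + max(1, 0) = 2
  height(27) = 1 + max(1, 2) = 3
Height = 3


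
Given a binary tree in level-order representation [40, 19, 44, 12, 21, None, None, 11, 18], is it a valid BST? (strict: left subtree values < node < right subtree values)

Level-order array: [40, 19, 44, 12, 21, None, None, 11, 18]
Validate using subtree bounds (lo, hi): at each node, require lo < value < hi,
then recurse left with hi=value and right with lo=value.
Preorder trace (stopping at first violation):
  at node 40 with bounds (-inf, +inf): OK
  at node 19 with bounds (-inf, 40): OK
  at node 12 with bounds (-inf, 19): OK
  at node 11 with bounds (-inf, 12): OK
  at node 18 with bounds (12, 19): OK
  at node 21 with bounds (19, 40): OK
  at node 44 with bounds (40, +inf): OK
No violation found at any node.
Result: Valid BST


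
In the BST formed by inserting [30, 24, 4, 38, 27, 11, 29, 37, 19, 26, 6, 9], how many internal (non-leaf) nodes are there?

Tree built from: [30, 24, 4, 38, 27, 11, 29, 37, 19, 26, 6, 9]
Tree (level-order array): [30, 24, 38, 4, 27, 37, None, None, 11, 26, 29, None, None, 6, 19, None, None, None, None, None, 9]
Rule: An internal node has at least one child.
Per-node child counts:
  node 30: 2 child(ren)
  node 24: 2 child(ren)
  node 4: 1 child(ren)
  node 11: 2 child(ren)
  node 6: 1 child(ren)
  node 9: 0 child(ren)
  node 19: 0 child(ren)
  node 27: 2 child(ren)
  node 26: 0 child(ren)
  node 29: 0 child(ren)
  node 38: 1 child(ren)
  node 37: 0 child(ren)
Matching nodes: [30, 24, 4, 11, 6, 27, 38]
Count of internal (non-leaf) nodes: 7


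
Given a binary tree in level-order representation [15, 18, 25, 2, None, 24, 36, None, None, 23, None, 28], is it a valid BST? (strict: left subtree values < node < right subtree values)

Level-order array: [15, 18, 25, 2, None, 24, 36, None, None, 23, None, 28]
Validate using subtree bounds (lo, hi): at each node, require lo < value < hi,
then recurse left with hi=value and right with lo=value.
Preorder trace (stopping at first violation):
  at node 15 with bounds (-inf, +inf): OK
  at node 18 with bounds (-inf, 15): VIOLATION
Node 18 violates its bound: not (-inf < 18 < 15).
Result: Not a valid BST


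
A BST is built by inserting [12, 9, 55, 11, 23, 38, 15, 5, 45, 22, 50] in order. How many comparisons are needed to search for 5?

Search path for 5: 12 -> 9 -> 5
Found: True
Comparisons: 3


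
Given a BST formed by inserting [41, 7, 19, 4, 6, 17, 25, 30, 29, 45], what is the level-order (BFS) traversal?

Tree insertion order: [41, 7, 19, 4, 6, 17, 25, 30, 29, 45]
Tree (level-order array): [41, 7, 45, 4, 19, None, None, None, 6, 17, 25, None, None, None, None, None, 30, 29]
BFS from the root, enqueuing left then right child of each popped node:
  queue [41] -> pop 41, enqueue [7, 45], visited so far: [41]
  queue [7, 45] -> pop 7, enqueue [4, 19], visited so far: [41, 7]
  queue [45, 4, 19] -> pop 45, enqueue [none], visited so far: [41, 7, 45]
  queue [4, 19] -> pop 4, enqueue [6], visited so far: [41, 7, 45, 4]
  queue [19, 6] -> pop 19, enqueue [17, 25], visited so far: [41, 7, 45, 4, 19]
  queue [6, 17, 25] -> pop 6, enqueue [none], visited so far: [41, 7, 45, 4, 19, 6]
  queue [17, 25] -> pop 17, enqueue [none], visited so far: [41, 7, 45, 4, 19, 6, 17]
  queue [25] -> pop 25, enqueue [30], visited so far: [41, 7, 45, 4, 19, 6, 17, 25]
  queue [30] -> pop 30, enqueue [29], visited so far: [41, 7, 45, 4, 19, 6, 17, 25, 30]
  queue [29] -> pop 29, enqueue [none], visited so far: [41, 7, 45, 4, 19, 6, 17, 25, 30, 29]
Result: [41, 7, 45, 4, 19, 6, 17, 25, 30, 29]


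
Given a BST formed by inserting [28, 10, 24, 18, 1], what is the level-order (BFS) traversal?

Tree insertion order: [28, 10, 24, 18, 1]
Tree (level-order array): [28, 10, None, 1, 24, None, None, 18]
BFS from the root, enqueuing left then right child of each popped node:
  queue [28] -> pop 28, enqueue [10], visited so far: [28]
  queue [10] -> pop 10, enqueue [1, 24], visited so far: [28, 10]
  queue [1, 24] -> pop 1, enqueue [none], visited so far: [28, 10, 1]
  queue [24] -> pop 24, enqueue [18], visited so far: [28, 10, 1, 24]
  queue [18] -> pop 18, enqueue [none], visited so far: [28, 10, 1, 24, 18]
Result: [28, 10, 1, 24, 18]


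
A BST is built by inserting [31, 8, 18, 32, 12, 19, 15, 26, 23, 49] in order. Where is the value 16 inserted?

Starting tree (level order): [31, 8, 32, None, 18, None, 49, 12, 19, None, None, None, 15, None, 26, None, None, 23]
Insertion path: 31 -> 8 -> 18 -> 12 -> 15
Result: insert 16 as right child of 15
Final tree (level order): [31, 8, 32, None, 18, None, 49, 12, 19, None, None, None, 15, None, 26, None, 16, 23]


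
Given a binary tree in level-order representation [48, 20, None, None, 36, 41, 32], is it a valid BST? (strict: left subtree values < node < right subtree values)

Level-order array: [48, 20, None, None, 36, 41, 32]
Validate using subtree bounds (lo, hi): at each node, require lo < value < hi,
then recurse left with hi=value and right with lo=value.
Preorder trace (stopping at first violation):
  at node 48 with bounds (-inf, +inf): OK
  at node 20 with bounds (-inf, 48): OK
  at node 36 with bounds (20, 48): OK
  at node 41 with bounds (20, 36): VIOLATION
Node 41 violates its bound: not (20 < 41 < 36).
Result: Not a valid BST


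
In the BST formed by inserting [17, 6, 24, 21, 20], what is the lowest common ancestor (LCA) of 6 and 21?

Tree insertion order: [17, 6, 24, 21, 20]
Tree (level-order array): [17, 6, 24, None, None, 21, None, 20]
In a BST, the LCA of p=6, q=21 is the first node v on the
root-to-leaf path with p <= v <= q (go left if both < v, right if both > v).
Walk from root:
  at 17: 6 <= 17 <= 21, this is the LCA
LCA = 17


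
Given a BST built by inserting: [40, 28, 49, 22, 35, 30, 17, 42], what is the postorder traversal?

Tree insertion order: [40, 28, 49, 22, 35, 30, 17, 42]
Tree (level-order array): [40, 28, 49, 22, 35, 42, None, 17, None, 30]
Postorder traversal: [17, 22, 30, 35, 28, 42, 49, 40]


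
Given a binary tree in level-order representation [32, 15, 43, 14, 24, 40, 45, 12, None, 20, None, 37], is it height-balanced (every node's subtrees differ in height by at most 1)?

Tree (level-order array): [32, 15, 43, 14, 24, 40, 45, 12, None, 20, None, 37]
Definition: a tree is height-balanced if, at every node, |h(left) - h(right)| <= 1 (empty subtree has height -1).
Bottom-up per-node check:
  node 12: h_left=-1, h_right=-1, diff=0 [OK], height=0
  node 14: h_left=0, h_right=-1, diff=1 [OK], height=1
  node 20: h_left=-1, h_right=-1, diff=0 [OK], height=0
  node 24: h_left=0, h_right=-1, diff=1 [OK], height=1
  node 15: h_left=1, h_right=1, diff=0 [OK], height=2
  node 37: h_left=-1, h_right=-1, diff=0 [OK], height=0
  node 40: h_left=0, h_right=-1, diff=1 [OK], height=1
  node 45: h_left=-1, h_right=-1, diff=0 [OK], height=0
  node 43: h_left=1, h_right=0, diff=1 [OK], height=2
  node 32: h_left=2, h_right=2, diff=0 [OK], height=3
All nodes satisfy the balance condition.
Result: Balanced


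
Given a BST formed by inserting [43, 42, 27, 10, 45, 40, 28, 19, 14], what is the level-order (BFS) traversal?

Tree insertion order: [43, 42, 27, 10, 45, 40, 28, 19, 14]
Tree (level-order array): [43, 42, 45, 27, None, None, None, 10, 40, None, 19, 28, None, 14]
BFS from the root, enqueuing left then right child of each popped node:
  queue [43] -> pop 43, enqueue [42, 45], visited so far: [43]
  queue [42, 45] -> pop 42, enqueue [27], visited so far: [43, 42]
  queue [45, 27] -> pop 45, enqueue [none], visited so far: [43, 42, 45]
  queue [27] -> pop 27, enqueue [10, 40], visited so far: [43, 42, 45, 27]
  queue [10, 40] -> pop 10, enqueue [19], visited so far: [43, 42, 45, 27, 10]
  queue [40, 19] -> pop 40, enqueue [28], visited so far: [43, 42, 45, 27, 10, 40]
  queue [19, 28] -> pop 19, enqueue [14], visited so far: [43, 42, 45, 27, 10, 40, 19]
  queue [28, 14] -> pop 28, enqueue [none], visited so far: [43, 42, 45, 27, 10, 40, 19, 28]
  queue [14] -> pop 14, enqueue [none], visited so far: [43, 42, 45, 27, 10, 40, 19, 28, 14]
Result: [43, 42, 45, 27, 10, 40, 19, 28, 14]


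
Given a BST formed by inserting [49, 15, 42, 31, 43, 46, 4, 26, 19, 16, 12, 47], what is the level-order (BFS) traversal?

Tree insertion order: [49, 15, 42, 31, 43, 46, 4, 26, 19, 16, 12, 47]
Tree (level-order array): [49, 15, None, 4, 42, None, 12, 31, 43, None, None, 26, None, None, 46, 19, None, None, 47, 16]
BFS from the root, enqueuing left then right child of each popped node:
  queue [49] -> pop 49, enqueue [15], visited so far: [49]
  queue [15] -> pop 15, enqueue [4, 42], visited so far: [49, 15]
  queue [4, 42] -> pop 4, enqueue [12], visited so far: [49, 15, 4]
  queue [42, 12] -> pop 42, enqueue [31, 43], visited so far: [49, 15, 4, 42]
  queue [12, 31, 43] -> pop 12, enqueue [none], visited so far: [49, 15, 4, 42, 12]
  queue [31, 43] -> pop 31, enqueue [26], visited so far: [49, 15, 4, 42, 12, 31]
  queue [43, 26] -> pop 43, enqueue [46], visited so far: [49, 15, 4, 42, 12, 31, 43]
  queue [26, 46] -> pop 26, enqueue [19], visited so far: [49, 15, 4, 42, 12, 31, 43, 26]
  queue [46, 19] -> pop 46, enqueue [47], visited so far: [49, 15, 4, 42, 12, 31, 43, 26, 46]
  queue [19, 47] -> pop 19, enqueue [16], visited so far: [49, 15, 4, 42, 12, 31, 43, 26, 46, 19]
  queue [47, 16] -> pop 47, enqueue [none], visited so far: [49, 15, 4, 42, 12, 31, 43, 26, 46, 19, 47]
  queue [16] -> pop 16, enqueue [none], visited so far: [49, 15, 4, 42, 12, 31, 43, 26, 46, 19, 47, 16]
Result: [49, 15, 4, 42, 12, 31, 43, 26, 46, 19, 47, 16]


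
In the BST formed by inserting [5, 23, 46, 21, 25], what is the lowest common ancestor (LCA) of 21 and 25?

Tree insertion order: [5, 23, 46, 21, 25]
Tree (level-order array): [5, None, 23, 21, 46, None, None, 25]
In a BST, the LCA of p=21, q=25 is the first node v on the
root-to-leaf path with p <= v <= q (go left if both < v, right if both > v).
Walk from root:
  at 5: both 21 and 25 > 5, go right
  at 23: 21 <= 23 <= 25, this is the LCA
LCA = 23


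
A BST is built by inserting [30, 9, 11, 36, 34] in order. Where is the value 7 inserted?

Starting tree (level order): [30, 9, 36, None, 11, 34]
Insertion path: 30 -> 9
Result: insert 7 as left child of 9
Final tree (level order): [30, 9, 36, 7, 11, 34]


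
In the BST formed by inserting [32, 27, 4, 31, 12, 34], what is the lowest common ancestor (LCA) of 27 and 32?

Tree insertion order: [32, 27, 4, 31, 12, 34]
Tree (level-order array): [32, 27, 34, 4, 31, None, None, None, 12]
In a BST, the LCA of p=27, q=32 is the first node v on the
root-to-leaf path with p <= v <= q (go left if both < v, right if both > v).
Walk from root:
  at 32: 27 <= 32 <= 32, this is the LCA
LCA = 32


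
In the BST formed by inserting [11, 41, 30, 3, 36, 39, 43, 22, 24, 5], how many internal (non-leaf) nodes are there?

Tree built from: [11, 41, 30, 3, 36, 39, 43, 22, 24, 5]
Tree (level-order array): [11, 3, 41, None, 5, 30, 43, None, None, 22, 36, None, None, None, 24, None, 39]
Rule: An internal node has at least one child.
Per-node child counts:
  node 11: 2 child(ren)
  node 3: 1 child(ren)
  node 5: 0 child(ren)
  node 41: 2 child(ren)
  node 30: 2 child(ren)
  node 22: 1 child(ren)
  node 24: 0 child(ren)
  node 36: 1 child(ren)
  node 39: 0 child(ren)
  node 43: 0 child(ren)
Matching nodes: [11, 3, 41, 30, 22, 36]
Count of internal (non-leaf) nodes: 6


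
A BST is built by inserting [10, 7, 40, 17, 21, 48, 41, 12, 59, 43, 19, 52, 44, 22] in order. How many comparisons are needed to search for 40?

Search path for 40: 10 -> 40
Found: True
Comparisons: 2


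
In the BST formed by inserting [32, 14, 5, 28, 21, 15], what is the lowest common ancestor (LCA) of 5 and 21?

Tree insertion order: [32, 14, 5, 28, 21, 15]
Tree (level-order array): [32, 14, None, 5, 28, None, None, 21, None, 15]
In a BST, the LCA of p=5, q=21 is the first node v on the
root-to-leaf path with p <= v <= q (go left if both < v, right if both > v).
Walk from root:
  at 32: both 5 and 21 < 32, go left
  at 14: 5 <= 14 <= 21, this is the LCA
LCA = 14


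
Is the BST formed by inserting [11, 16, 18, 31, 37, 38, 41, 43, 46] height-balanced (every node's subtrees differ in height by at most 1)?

Tree (level-order array): [11, None, 16, None, 18, None, 31, None, 37, None, 38, None, 41, None, 43, None, 46]
Definition: a tree is height-balanced if, at every node, |h(left) - h(right)| <= 1 (empty subtree has height -1).
Bottom-up per-node check:
  node 46: h_left=-1, h_right=-1, diff=0 [OK], height=0
  node 43: h_left=-1, h_right=0, diff=1 [OK], height=1
  node 41: h_left=-1, h_right=1, diff=2 [FAIL (|-1-1|=2 > 1)], height=2
  node 38: h_left=-1, h_right=2, diff=3 [FAIL (|-1-2|=3 > 1)], height=3
  node 37: h_left=-1, h_right=3, diff=4 [FAIL (|-1-3|=4 > 1)], height=4
  node 31: h_left=-1, h_right=4, diff=5 [FAIL (|-1-4|=5 > 1)], height=5
  node 18: h_left=-1, h_right=5, diff=6 [FAIL (|-1-5|=6 > 1)], height=6
  node 16: h_left=-1, h_right=6, diff=7 [FAIL (|-1-6|=7 > 1)], height=7
  node 11: h_left=-1, h_right=7, diff=8 [FAIL (|-1-7|=8 > 1)], height=8
Node 41 violates the condition: |-1 - 1| = 2 > 1.
Result: Not balanced


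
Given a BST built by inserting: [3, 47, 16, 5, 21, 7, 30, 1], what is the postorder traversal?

Tree insertion order: [3, 47, 16, 5, 21, 7, 30, 1]
Tree (level-order array): [3, 1, 47, None, None, 16, None, 5, 21, None, 7, None, 30]
Postorder traversal: [1, 7, 5, 30, 21, 16, 47, 3]


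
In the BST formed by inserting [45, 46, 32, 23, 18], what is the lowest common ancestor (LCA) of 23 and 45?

Tree insertion order: [45, 46, 32, 23, 18]
Tree (level-order array): [45, 32, 46, 23, None, None, None, 18]
In a BST, the LCA of p=23, q=45 is the first node v on the
root-to-leaf path with p <= v <= q (go left if both < v, right if both > v).
Walk from root:
  at 45: 23 <= 45 <= 45, this is the LCA
LCA = 45


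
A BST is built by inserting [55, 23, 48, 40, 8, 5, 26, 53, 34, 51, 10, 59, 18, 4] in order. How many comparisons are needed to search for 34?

Search path for 34: 55 -> 23 -> 48 -> 40 -> 26 -> 34
Found: True
Comparisons: 6


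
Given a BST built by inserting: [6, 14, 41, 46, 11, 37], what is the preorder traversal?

Tree insertion order: [6, 14, 41, 46, 11, 37]
Tree (level-order array): [6, None, 14, 11, 41, None, None, 37, 46]
Preorder traversal: [6, 14, 11, 41, 37, 46]


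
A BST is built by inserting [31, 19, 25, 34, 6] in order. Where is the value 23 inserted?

Starting tree (level order): [31, 19, 34, 6, 25]
Insertion path: 31 -> 19 -> 25
Result: insert 23 as left child of 25
Final tree (level order): [31, 19, 34, 6, 25, None, None, None, None, 23]


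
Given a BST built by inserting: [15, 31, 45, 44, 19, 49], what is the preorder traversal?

Tree insertion order: [15, 31, 45, 44, 19, 49]
Tree (level-order array): [15, None, 31, 19, 45, None, None, 44, 49]
Preorder traversal: [15, 31, 19, 45, 44, 49]


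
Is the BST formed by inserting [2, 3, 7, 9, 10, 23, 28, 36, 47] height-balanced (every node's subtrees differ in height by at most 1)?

Tree (level-order array): [2, None, 3, None, 7, None, 9, None, 10, None, 23, None, 28, None, 36, None, 47]
Definition: a tree is height-balanced if, at every node, |h(left) - h(right)| <= 1 (empty subtree has height -1).
Bottom-up per-node check:
  node 47: h_left=-1, h_right=-1, diff=0 [OK], height=0
  node 36: h_left=-1, h_right=0, diff=1 [OK], height=1
  node 28: h_left=-1, h_right=1, diff=2 [FAIL (|-1-1|=2 > 1)], height=2
  node 23: h_left=-1, h_right=2, diff=3 [FAIL (|-1-2|=3 > 1)], height=3
  node 10: h_left=-1, h_right=3, diff=4 [FAIL (|-1-3|=4 > 1)], height=4
  node 9: h_left=-1, h_right=4, diff=5 [FAIL (|-1-4|=5 > 1)], height=5
  node 7: h_left=-1, h_right=5, diff=6 [FAIL (|-1-5|=6 > 1)], height=6
  node 3: h_left=-1, h_right=6, diff=7 [FAIL (|-1-6|=7 > 1)], height=7
  node 2: h_left=-1, h_right=7, diff=8 [FAIL (|-1-7|=8 > 1)], height=8
Node 28 violates the condition: |-1 - 1| = 2 > 1.
Result: Not balanced


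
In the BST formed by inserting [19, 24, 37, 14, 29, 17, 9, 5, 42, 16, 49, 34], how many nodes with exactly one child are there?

Tree built from: [19, 24, 37, 14, 29, 17, 9, 5, 42, 16, 49, 34]
Tree (level-order array): [19, 14, 24, 9, 17, None, 37, 5, None, 16, None, 29, 42, None, None, None, None, None, 34, None, 49]
Rule: These are nodes with exactly 1 non-null child.
Per-node child counts:
  node 19: 2 child(ren)
  node 14: 2 child(ren)
  node 9: 1 child(ren)
  node 5: 0 child(ren)
  node 17: 1 child(ren)
  node 16: 0 child(ren)
  node 24: 1 child(ren)
  node 37: 2 child(ren)
  node 29: 1 child(ren)
  node 34: 0 child(ren)
  node 42: 1 child(ren)
  node 49: 0 child(ren)
Matching nodes: [9, 17, 24, 29, 42]
Count of nodes with exactly one child: 5


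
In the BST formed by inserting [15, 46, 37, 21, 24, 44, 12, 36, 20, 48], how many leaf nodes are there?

Tree built from: [15, 46, 37, 21, 24, 44, 12, 36, 20, 48]
Tree (level-order array): [15, 12, 46, None, None, 37, 48, 21, 44, None, None, 20, 24, None, None, None, None, None, 36]
Rule: A leaf has 0 children.
Per-node child counts:
  node 15: 2 child(ren)
  node 12: 0 child(ren)
  node 46: 2 child(ren)
  node 37: 2 child(ren)
  node 21: 2 child(ren)
  node 20: 0 child(ren)
  node 24: 1 child(ren)
  node 36: 0 child(ren)
  node 44: 0 child(ren)
  node 48: 0 child(ren)
Matching nodes: [12, 20, 36, 44, 48]
Count of leaf nodes: 5


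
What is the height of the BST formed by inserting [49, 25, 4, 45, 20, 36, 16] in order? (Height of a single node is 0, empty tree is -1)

Insertion order: [49, 25, 4, 45, 20, 36, 16]
Tree (level-order array): [49, 25, None, 4, 45, None, 20, 36, None, 16]
Compute height bottom-up (empty subtree = -1):
  height(16) = 1 + max(-1, -1) = 0
  height(20) = 1 + max(0, -1) = 1
  height(4) = 1 + max(-1, 1) = 2
  height(36) = 1 + max(-1, -1) = 0
  height(45) = 1 + max(0, -1) = 1
  height(25) = 1 + max(2, 1) = 3
  height(49) = 1 + max(3, -1) = 4
Height = 4


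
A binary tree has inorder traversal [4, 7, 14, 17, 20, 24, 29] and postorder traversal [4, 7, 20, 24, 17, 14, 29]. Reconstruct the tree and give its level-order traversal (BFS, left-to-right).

Inorder:   [4, 7, 14, 17, 20, 24, 29]
Postorder: [4, 7, 20, 24, 17, 14, 29]
Algorithm: postorder visits root last, so walk postorder right-to-left;
each value is the root of the current inorder slice — split it at that
value, recurse on the right subtree first, then the left.
Recursive splits:
  root=29; inorder splits into left=[4, 7, 14, 17, 20, 24], right=[]
  root=14; inorder splits into left=[4, 7], right=[17, 20, 24]
  root=17; inorder splits into left=[], right=[20, 24]
  root=24; inorder splits into left=[20], right=[]
  root=20; inorder splits into left=[], right=[]
  root=7; inorder splits into left=[4], right=[]
  root=4; inorder splits into left=[], right=[]
Reconstructed level-order: [29, 14, 7, 17, 4, 24, 20]


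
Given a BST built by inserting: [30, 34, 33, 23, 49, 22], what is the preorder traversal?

Tree insertion order: [30, 34, 33, 23, 49, 22]
Tree (level-order array): [30, 23, 34, 22, None, 33, 49]
Preorder traversal: [30, 23, 22, 34, 33, 49]


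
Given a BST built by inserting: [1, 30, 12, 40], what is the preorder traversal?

Tree insertion order: [1, 30, 12, 40]
Tree (level-order array): [1, None, 30, 12, 40]
Preorder traversal: [1, 30, 12, 40]


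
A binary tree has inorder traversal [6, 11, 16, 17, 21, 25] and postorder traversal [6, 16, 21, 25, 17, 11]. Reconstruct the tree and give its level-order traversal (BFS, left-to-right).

Inorder:   [6, 11, 16, 17, 21, 25]
Postorder: [6, 16, 21, 25, 17, 11]
Algorithm: postorder visits root last, so walk postorder right-to-left;
each value is the root of the current inorder slice — split it at that
value, recurse on the right subtree first, then the left.
Recursive splits:
  root=11; inorder splits into left=[6], right=[16, 17, 21, 25]
  root=17; inorder splits into left=[16], right=[21, 25]
  root=25; inorder splits into left=[21], right=[]
  root=21; inorder splits into left=[], right=[]
  root=16; inorder splits into left=[], right=[]
  root=6; inorder splits into left=[], right=[]
Reconstructed level-order: [11, 6, 17, 16, 25, 21]


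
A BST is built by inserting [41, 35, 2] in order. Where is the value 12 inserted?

Starting tree (level order): [41, 35, None, 2]
Insertion path: 41 -> 35 -> 2
Result: insert 12 as right child of 2
Final tree (level order): [41, 35, None, 2, None, None, 12]


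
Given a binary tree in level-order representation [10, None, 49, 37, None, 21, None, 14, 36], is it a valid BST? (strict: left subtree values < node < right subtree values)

Level-order array: [10, None, 49, 37, None, 21, None, 14, 36]
Validate using subtree bounds (lo, hi): at each node, require lo < value < hi,
then recurse left with hi=value and right with lo=value.
Preorder trace (stopping at first violation):
  at node 10 with bounds (-inf, +inf): OK
  at node 49 with bounds (10, +inf): OK
  at node 37 with bounds (10, 49): OK
  at node 21 with bounds (10, 37): OK
  at node 14 with bounds (10, 21): OK
  at node 36 with bounds (21, 37): OK
No violation found at any node.
Result: Valid BST


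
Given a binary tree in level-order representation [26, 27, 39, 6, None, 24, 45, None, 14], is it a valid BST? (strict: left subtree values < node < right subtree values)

Level-order array: [26, 27, 39, 6, None, 24, 45, None, 14]
Validate using subtree bounds (lo, hi): at each node, require lo < value < hi,
then recurse left with hi=value and right with lo=value.
Preorder trace (stopping at first violation):
  at node 26 with bounds (-inf, +inf): OK
  at node 27 with bounds (-inf, 26): VIOLATION
Node 27 violates its bound: not (-inf < 27 < 26).
Result: Not a valid BST


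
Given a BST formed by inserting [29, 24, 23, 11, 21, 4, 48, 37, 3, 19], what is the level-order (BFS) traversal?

Tree insertion order: [29, 24, 23, 11, 21, 4, 48, 37, 3, 19]
Tree (level-order array): [29, 24, 48, 23, None, 37, None, 11, None, None, None, 4, 21, 3, None, 19]
BFS from the root, enqueuing left then right child of each popped node:
  queue [29] -> pop 29, enqueue [24, 48], visited so far: [29]
  queue [24, 48] -> pop 24, enqueue [23], visited so far: [29, 24]
  queue [48, 23] -> pop 48, enqueue [37], visited so far: [29, 24, 48]
  queue [23, 37] -> pop 23, enqueue [11], visited so far: [29, 24, 48, 23]
  queue [37, 11] -> pop 37, enqueue [none], visited so far: [29, 24, 48, 23, 37]
  queue [11] -> pop 11, enqueue [4, 21], visited so far: [29, 24, 48, 23, 37, 11]
  queue [4, 21] -> pop 4, enqueue [3], visited so far: [29, 24, 48, 23, 37, 11, 4]
  queue [21, 3] -> pop 21, enqueue [19], visited so far: [29, 24, 48, 23, 37, 11, 4, 21]
  queue [3, 19] -> pop 3, enqueue [none], visited so far: [29, 24, 48, 23, 37, 11, 4, 21, 3]
  queue [19] -> pop 19, enqueue [none], visited so far: [29, 24, 48, 23, 37, 11, 4, 21, 3, 19]
Result: [29, 24, 48, 23, 37, 11, 4, 21, 3, 19]


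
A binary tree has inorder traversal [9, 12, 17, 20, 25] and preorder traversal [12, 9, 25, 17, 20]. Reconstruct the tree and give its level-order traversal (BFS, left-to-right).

Inorder:  [9, 12, 17, 20, 25]
Preorder: [12, 9, 25, 17, 20]
Algorithm: preorder visits root first, so consume preorder in order;
for each root, split the current inorder slice at that value into
left-subtree inorder and right-subtree inorder, then recurse.
Recursive splits:
  root=12; inorder splits into left=[9], right=[17, 20, 25]
  root=9; inorder splits into left=[], right=[]
  root=25; inorder splits into left=[17, 20], right=[]
  root=17; inorder splits into left=[], right=[20]
  root=20; inorder splits into left=[], right=[]
Reconstructed level-order: [12, 9, 25, 17, 20]


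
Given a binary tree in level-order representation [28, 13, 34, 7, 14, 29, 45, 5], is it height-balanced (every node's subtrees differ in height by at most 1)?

Tree (level-order array): [28, 13, 34, 7, 14, 29, 45, 5]
Definition: a tree is height-balanced if, at every node, |h(left) - h(right)| <= 1 (empty subtree has height -1).
Bottom-up per-node check:
  node 5: h_left=-1, h_right=-1, diff=0 [OK], height=0
  node 7: h_left=0, h_right=-1, diff=1 [OK], height=1
  node 14: h_left=-1, h_right=-1, diff=0 [OK], height=0
  node 13: h_left=1, h_right=0, diff=1 [OK], height=2
  node 29: h_left=-1, h_right=-1, diff=0 [OK], height=0
  node 45: h_left=-1, h_right=-1, diff=0 [OK], height=0
  node 34: h_left=0, h_right=0, diff=0 [OK], height=1
  node 28: h_left=2, h_right=1, diff=1 [OK], height=3
All nodes satisfy the balance condition.
Result: Balanced


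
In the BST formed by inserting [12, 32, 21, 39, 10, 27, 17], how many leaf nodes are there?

Tree built from: [12, 32, 21, 39, 10, 27, 17]
Tree (level-order array): [12, 10, 32, None, None, 21, 39, 17, 27]
Rule: A leaf has 0 children.
Per-node child counts:
  node 12: 2 child(ren)
  node 10: 0 child(ren)
  node 32: 2 child(ren)
  node 21: 2 child(ren)
  node 17: 0 child(ren)
  node 27: 0 child(ren)
  node 39: 0 child(ren)
Matching nodes: [10, 17, 27, 39]
Count of leaf nodes: 4


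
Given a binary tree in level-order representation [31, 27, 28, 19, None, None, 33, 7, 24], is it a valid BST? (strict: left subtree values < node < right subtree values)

Level-order array: [31, 27, 28, 19, None, None, 33, 7, 24]
Validate using subtree bounds (lo, hi): at each node, require lo < value < hi,
then recurse left with hi=value and right with lo=value.
Preorder trace (stopping at first violation):
  at node 31 with bounds (-inf, +inf): OK
  at node 27 with bounds (-inf, 31): OK
  at node 19 with bounds (-inf, 27): OK
  at node 7 with bounds (-inf, 19): OK
  at node 24 with bounds (19, 27): OK
  at node 28 with bounds (31, +inf): VIOLATION
Node 28 violates its bound: not (31 < 28 < +inf).
Result: Not a valid BST


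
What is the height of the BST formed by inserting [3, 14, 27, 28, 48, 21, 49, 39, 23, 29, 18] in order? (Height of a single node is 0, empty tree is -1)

Insertion order: [3, 14, 27, 28, 48, 21, 49, 39, 23, 29, 18]
Tree (level-order array): [3, None, 14, None, 27, 21, 28, 18, 23, None, 48, None, None, None, None, 39, 49, 29]
Compute height bottom-up (empty subtree = -1):
  height(18) = 1 + max(-1, -1) = 0
  height(23) = 1 + max(-1, -1) = 0
  height(21) = 1 + max(0, 0) = 1
  height(29) = 1 + max(-1, -1) = 0
  height(39) = 1 + max(0, -1) = 1
  height(49) = 1 + max(-1, -1) = 0
  height(48) = 1 + max(1, 0) = 2
  height(28) = 1 + max(-1, 2) = 3
  height(27) = 1 + max(1, 3) = 4
  height(14) = 1 + max(-1, 4) = 5
  height(3) = 1 + max(-1, 5) = 6
Height = 6


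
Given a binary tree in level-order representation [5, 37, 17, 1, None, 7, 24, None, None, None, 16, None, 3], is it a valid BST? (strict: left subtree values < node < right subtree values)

Level-order array: [5, 37, 17, 1, None, 7, 24, None, None, None, 16, None, 3]
Validate using subtree bounds (lo, hi): at each node, require lo < value < hi,
then recurse left with hi=value and right with lo=value.
Preorder trace (stopping at first violation):
  at node 5 with bounds (-inf, +inf): OK
  at node 37 with bounds (-inf, 5): VIOLATION
Node 37 violates its bound: not (-inf < 37 < 5).
Result: Not a valid BST


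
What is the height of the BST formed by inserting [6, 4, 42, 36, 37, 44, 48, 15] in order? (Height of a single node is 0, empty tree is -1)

Insertion order: [6, 4, 42, 36, 37, 44, 48, 15]
Tree (level-order array): [6, 4, 42, None, None, 36, 44, 15, 37, None, 48]
Compute height bottom-up (empty subtree = -1):
  height(4) = 1 + max(-1, -1) = 0
  height(15) = 1 + max(-1, -1) = 0
  height(37) = 1 + max(-1, -1) = 0
  height(36) = 1 + max(0, 0) = 1
  height(48) = 1 + max(-1, -1) = 0
  height(44) = 1 + max(-1, 0) = 1
  height(42) = 1 + max(1, 1) = 2
  height(6) = 1 + max(0, 2) = 3
Height = 3


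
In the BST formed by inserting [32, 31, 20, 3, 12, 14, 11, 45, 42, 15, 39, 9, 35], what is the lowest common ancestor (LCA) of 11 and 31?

Tree insertion order: [32, 31, 20, 3, 12, 14, 11, 45, 42, 15, 39, 9, 35]
Tree (level-order array): [32, 31, 45, 20, None, 42, None, 3, None, 39, None, None, 12, 35, None, 11, 14, None, None, 9, None, None, 15]
In a BST, the LCA of p=11, q=31 is the first node v on the
root-to-leaf path with p <= v <= q (go left if both < v, right if both > v).
Walk from root:
  at 32: both 11 and 31 < 32, go left
  at 31: 11 <= 31 <= 31, this is the LCA
LCA = 31


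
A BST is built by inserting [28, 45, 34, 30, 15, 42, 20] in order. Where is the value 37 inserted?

Starting tree (level order): [28, 15, 45, None, 20, 34, None, None, None, 30, 42]
Insertion path: 28 -> 45 -> 34 -> 42
Result: insert 37 as left child of 42
Final tree (level order): [28, 15, 45, None, 20, 34, None, None, None, 30, 42, None, None, 37]


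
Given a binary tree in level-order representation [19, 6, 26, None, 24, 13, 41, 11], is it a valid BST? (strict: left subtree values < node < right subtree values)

Level-order array: [19, 6, 26, None, 24, 13, 41, 11]
Validate using subtree bounds (lo, hi): at each node, require lo < value < hi,
then recurse left with hi=value and right with lo=value.
Preorder trace (stopping at first violation):
  at node 19 with bounds (-inf, +inf): OK
  at node 6 with bounds (-inf, 19): OK
  at node 24 with bounds (6, 19): VIOLATION
Node 24 violates its bound: not (6 < 24 < 19).
Result: Not a valid BST


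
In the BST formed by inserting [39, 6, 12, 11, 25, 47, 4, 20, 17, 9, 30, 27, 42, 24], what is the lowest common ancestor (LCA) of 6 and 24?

Tree insertion order: [39, 6, 12, 11, 25, 47, 4, 20, 17, 9, 30, 27, 42, 24]
Tree (level-order array): [39, 6, 47, 4, 12, 42, None, None, None, 11, 25, None, None, 9, None, 20, 30, None, None, 17, 24, 27]
In a BST, the LCA of p=6, q=24 is the first node v on the
root-to-leaf path with p <= v <= q (go left if both < v, right if both > v).
Walk from root:
  at 39: both 6 and 24 < 39, go left
  at 6: 6 <= 6 <= 24, this is the LCA
LCA = 6


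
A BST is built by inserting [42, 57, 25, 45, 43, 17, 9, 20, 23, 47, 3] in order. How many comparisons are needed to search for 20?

Search path for 20: 42 -> 25 -> 17 -> 20
Found: True
Comparisons: 4


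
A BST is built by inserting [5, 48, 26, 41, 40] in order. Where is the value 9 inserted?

Starting tree (level order): [5, None, 48, 26, None, None, 41, 40]
Insertion path: 5 -> 48 -> 26
Result: insert 9 as left child of 26
Final tree (level order): [5, None, 48, 26, None, 9, 41, None, None, 40]


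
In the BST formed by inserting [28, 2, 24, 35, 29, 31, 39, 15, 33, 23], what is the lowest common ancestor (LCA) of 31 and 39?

Tree insertion order: [28, 2, 24, 35, 29, 31, 39, 15, 33, 23]
Tree (level-order array): [28, 2, 35, None, 24, 29, 39, 15, None, None, 31, None, None, None, 23, None, 33]
In a BST, the LCA of p=31, q=39 is the first node v on the
root-to-leaf path with p <= v <= q (go left if both < v, right if both > v).
Walk from root:
  at 28: both 31 and 39 > 28, go right
  at 35: 31 <= 35 <= 39, this is the LCA
LCA = 35


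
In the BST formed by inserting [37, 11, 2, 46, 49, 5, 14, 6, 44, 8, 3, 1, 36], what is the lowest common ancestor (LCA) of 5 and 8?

Tree insertion order: [37, 11, 2, 46, 49, 5, 14, 6, 44, 8, 3, 1, 36]
Tree (level-order array): [37, 11, 46, 2, 14, 44, 49, 1, 5, None, 36, None, None, None, None, None, None, 3, 6, None, None, None, None, None, 8]
In a BST, the LCA of p=5, q=8 is the first node v on the
root-to-leaf path with p <= v <= q (go left if both < v, right if both > v).
Walk from root:
  at 37: both 5 and 8 < 37, go left
  at 11: both 5 and 8 < 11, go left
  at 2: both 5 and 8 > 2, go right
  at 5: 5 <= 5 <= 8, this is the LCA
LCA = 5


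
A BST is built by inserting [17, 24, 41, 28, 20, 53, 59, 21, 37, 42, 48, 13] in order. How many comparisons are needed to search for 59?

Search path for 59: 17 -> 24 -> 41 -> 53 -> 59
Found: True
Comparisons: 5


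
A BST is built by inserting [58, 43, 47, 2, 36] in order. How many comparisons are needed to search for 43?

Search path for 43: 58 -> 43
Found: True
Comparisons: 2


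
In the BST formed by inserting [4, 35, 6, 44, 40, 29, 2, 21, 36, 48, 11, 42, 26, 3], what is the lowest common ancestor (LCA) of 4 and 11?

Tree insertion order: [4, 35, 6, 44, 40, 29, 2, 21, 36, 48, 11, 42, 26, 3]
Tree (level-order array): [4, 2, 35, None, 3, 6, 44, None, None, None, 29, 40, 48, 21, None, 36, 42, None, None, 11, 26]
In a BST, the LCA of p=4, q=11 is the first node v on the
root-to-leaf path with p <= v <= q (go left if both < v, right if both > v).
Walk from root:
  at 4: 4 <= 4 <= 11, this is the LCA
LCA = 4


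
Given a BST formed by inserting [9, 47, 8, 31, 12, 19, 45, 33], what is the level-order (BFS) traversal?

Tree insertion order: [9, 47, 8, 31, 12, 19, 45, 33]
Tree (level-order array): [9, 8, 47, None, None, 31, None, 12, 45, None, 19, 33]
BFS from the root, enqueuing left then right child of each popped node:
  queue [9] -> pop 9, enqueue [8, 47], visited so far: [9]
  queue [8, 47] -> pop 8, enqueue [none], visited so far: [9, 8]
  queue [47] -> pop 47, enqueue [31], visited so far: [9, 8, 47]
  queue [31] -> pop 31, enqueue [12, 45], visited so far: [9, 8, 47, 31]
  queue [12, 45] -> pop 12, enqueue [19], visited so far: [9, 8, 47, 31, 12]
  queue [45, 19] -> pop 45, enqueue [33], visited so far: [9, 8, 47, 31, 12, 45]
  queue [19, 33] -> pop 19, enqueue [none], visited so far: [9, 8, 47, 31, 12, 45, 19]
  queue [33] -> pop 33, enqueue [none], visited so far: [9, 8, 47, 31, 12, 45, 19, 33]
Result: [9, 8, 47, 31, 12, 45, 19, 33]


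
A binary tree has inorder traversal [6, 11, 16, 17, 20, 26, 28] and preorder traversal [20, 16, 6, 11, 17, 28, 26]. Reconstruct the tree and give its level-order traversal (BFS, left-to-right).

Inorder:  [6, 11, 16, 17, 20, 26, 28]
Preorder: [20, 16, 6, 11, 17, 28, 26]
Algorithm: preorder visits root first, so consume preorder in order;
for each root, split the current inorder slice at that value into
left-subtree inorder and right-subtree inorder, then recurse.
Recursive splits:
  root=20; inorder splits into left=[6, 11, 16, 17], right=[26, 28]
  root=16; inorder splits into left=[6, 11], right=[17]
  root=6; inorder splits into left=[], right=[11]
  root=11; inorder splits into left=[], right=[]
  root=17; inorder splits into left=[], right=[]
  root=28; inorder splits into left=[26], right=[]
  root=26; inorder splits into left=[], right=[]
Reconstructed level-order: [20, 16, 28, 6, 17, 26, 11]


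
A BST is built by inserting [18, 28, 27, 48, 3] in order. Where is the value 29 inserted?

Starting tree (level order): [18, 3, 28, None, None, 27, 48]
Insertion path: 18 -> 28 -> 48
Result: insert 29 as left child of 48
Final tree (level order): [18, 3, 28, None, None, 27, 48, None, None, 29]


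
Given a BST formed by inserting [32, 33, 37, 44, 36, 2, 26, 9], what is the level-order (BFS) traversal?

Tree insertion order: [32, 33, 37, 44, 36, 2, 26, 9]
Tree (level-order array): [32, 2, 33, None, 26, None, 37, 9, None, 36, 44]
BFS from the root, enqueuing left then right child of each popped node:
  queue [32] -> pop 32, enqueue [2, 33], visited so far: [32]
  queue [2, 33] -> pop 2, enqueue [26], visited so far: [32, 2]
  queue [33, 26] -> pop 33, enqueue [37], visited so far: [32, 2, 33]
  queue [26, 37] -> pop 26, enqueue [9], visited so far: [32, 2, 33, 26]
  queue [37, 9] -> pop 37, enqueue [36, 44], visited so far: [32, 2, 33, 26, 37]
  queue [9, 36, 44] -> pop 9, enqueue [none], visited so far: [32, 2, 33, 26, 37, 9]
  queue [36, 44] -> pop 36, enqueue [none], visited so far: [32, 2, 33, 26, 37, 9, 36]
  queue [44] -> pop 44, enqueue [none], visited so far: [32, 2, 33, 26, 37, 9, 36, 44]
Result: [32, 2, 33, 26, 37, 9, 36, 44]


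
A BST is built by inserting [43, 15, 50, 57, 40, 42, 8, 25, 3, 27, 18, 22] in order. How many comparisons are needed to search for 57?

Search path for 57: 43 -> 50 -> 57
Found: True
Comparisons: 3


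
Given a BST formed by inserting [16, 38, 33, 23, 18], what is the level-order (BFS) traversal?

Tree insertion order: [16, 38, 33, 23, 18]
Tree (level-order array): [16, None, 38, 33, None, 23, None, 18]
BFS from the root, enqueuing left then right child of each popped node:
  queue [16] -> pop 16, enqueue [38], visited so far: [16]
  queue [38] -> pop 38, enqueue [33], visited so far: [16, 38]
  queue [33] -> pop 33, enqueue [23], visited so far: [16, 38, 33]
  queue [23] -> pop 23, enqueue [18], visited so far: [16, 38, 33, 23]
  queue [18] -> pop 18, enqueue [none], visited so far: [16, 38, 33, 23, 18]
Result: [16, 38, 33, 23, 18]


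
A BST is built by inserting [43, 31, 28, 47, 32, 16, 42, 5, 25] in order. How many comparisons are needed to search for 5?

Search path for 5: 43 -> 31 -> 28 -> 16 -> 5
Found: True
Comparisons: 5


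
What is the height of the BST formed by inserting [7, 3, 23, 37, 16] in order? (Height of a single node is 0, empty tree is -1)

Insertion order: [7, 3, 23, 37, 16]
Tree (level-order array): [7, 3, 23, None, None, 16, 37]
Compute height bottom-up (empty subtree = -1):
  height(3) = 1 + max(-1, -1) = 0
  height(16) = 1 + max(-1, -1) = 0
  height(37) = 1 + max(-1, -1) = 0
  height(23) = 1 + max(0, 0) = 1
  height(7) = 1 + max(0, 1) = 2
Height = 2


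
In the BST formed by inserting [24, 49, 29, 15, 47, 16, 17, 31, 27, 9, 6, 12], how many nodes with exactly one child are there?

Tree built from: [24, 49, 29, 15, 47, 16, 17, 31, 27, 9, 6, 12]
Tree (level-order array): [24, 15, 49, 9, 16, 29, None, 6, 12, None, 17, 27, 47, None, None, None, None, None, None, None, None, 31]
Rule: These are nodes with exactly 1 non-null child.
Per-node child counts:
  node 24: 2 child(ren)
  node 15: 2 child(ren)
  node 9: 2 child(ren)
  node 6: 0 child(ren)
  node 12: 0 child(ren)
  node 16: 1 child(ren)
  node 17: 0 child(ren)
  node 49: 1 child(ren)
  node 29: 2 child(ren)
  node 27: 0 child(ren)
  node 47: 1 child(ren)
  node 31: 0 child(ren)
Matching nodes: [16, 49, 47]
Count of nodes with exactly one child: 3
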